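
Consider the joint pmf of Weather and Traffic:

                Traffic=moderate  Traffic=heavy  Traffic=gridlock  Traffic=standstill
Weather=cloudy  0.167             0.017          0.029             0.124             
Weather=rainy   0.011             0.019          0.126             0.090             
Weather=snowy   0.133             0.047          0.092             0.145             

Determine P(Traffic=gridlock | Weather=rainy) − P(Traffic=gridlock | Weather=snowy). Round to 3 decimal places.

0.292

P(Weather=rainy) = 0.011 + 0.019 + 0.126 + 0.090 = 0.246; P(Traffic=gridlock | Weather=rainy) = 0.126/0.246 = 0.5122.
P(Weather=snowy) = 0.133 + 0.047 + 0.092 + 0.145 = 0.417; P(Traffic=gridlock | Weather=snowy) = 0.092/0.417 = 0.2206.
Difference = 0.292.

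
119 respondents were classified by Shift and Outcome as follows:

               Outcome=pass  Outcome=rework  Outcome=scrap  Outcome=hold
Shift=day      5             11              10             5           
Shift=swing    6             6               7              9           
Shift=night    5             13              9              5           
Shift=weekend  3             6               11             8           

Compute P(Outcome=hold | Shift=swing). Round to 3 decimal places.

Total with Shift=swing: 6 + 6 + 7 + 9 = 28.
P(Outcome=hold | Shift=swing) = 9/28 = 0.321.

0.321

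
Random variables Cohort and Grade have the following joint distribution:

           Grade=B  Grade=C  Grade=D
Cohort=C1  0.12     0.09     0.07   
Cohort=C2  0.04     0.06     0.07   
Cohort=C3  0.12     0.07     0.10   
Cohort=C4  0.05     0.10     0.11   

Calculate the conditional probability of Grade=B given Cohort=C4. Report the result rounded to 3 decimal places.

0.192

P(Cohort=C4) = 0.05 + 0.10 + 0.11 = 0.26.
P(Grade=B | Cohort=C4) = 0.05/0.26 = 0.192.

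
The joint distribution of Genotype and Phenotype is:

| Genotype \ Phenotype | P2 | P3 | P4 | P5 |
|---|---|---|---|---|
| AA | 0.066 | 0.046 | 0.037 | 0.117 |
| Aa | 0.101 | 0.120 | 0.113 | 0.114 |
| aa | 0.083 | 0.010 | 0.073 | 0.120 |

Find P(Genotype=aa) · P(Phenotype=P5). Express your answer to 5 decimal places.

P(Genotype=aa) = 0.083 + 0.010 + 0.073 + 0.120 = 0.286.
P(Phenotype=P5) = 0.117 + 0.114 + 0.120 = 0.351.
Product: 0.286 × 0.351 = 0.10039.

0.10039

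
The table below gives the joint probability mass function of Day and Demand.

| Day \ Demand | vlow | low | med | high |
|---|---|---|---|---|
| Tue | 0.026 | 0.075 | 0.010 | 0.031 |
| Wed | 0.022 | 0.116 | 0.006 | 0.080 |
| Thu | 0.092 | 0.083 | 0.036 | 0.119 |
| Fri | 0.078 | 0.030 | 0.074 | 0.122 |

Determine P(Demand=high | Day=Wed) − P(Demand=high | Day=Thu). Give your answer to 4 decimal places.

P(Day=Wed) = 0.022 + 0.116 + 0.006 + 0.080 = 0.224; P(Demand=high | Day=Wed) = 0.080/0.224 = 0.35714.
P(Day=Thu) = 0.092 + 0.083 + 0.036 + 0.119 = 0.330; P(Demand=high | Day=Thu) = 0.119/0.330 = 0.36061.
Difference = -0.0035.

-0.0035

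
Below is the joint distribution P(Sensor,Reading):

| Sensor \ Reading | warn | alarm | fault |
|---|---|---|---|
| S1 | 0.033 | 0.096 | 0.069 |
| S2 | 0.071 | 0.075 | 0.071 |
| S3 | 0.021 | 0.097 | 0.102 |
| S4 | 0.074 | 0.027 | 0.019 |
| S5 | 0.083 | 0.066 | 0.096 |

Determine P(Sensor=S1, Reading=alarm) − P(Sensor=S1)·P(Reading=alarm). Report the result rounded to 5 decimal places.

0.02452

P(Sensor=S1) = 0.033 + 0.096 + 0.069 = 0.198.
P(Reading=alarm) = 0.096 + 0.075 + 0.097 + 0.027 + 0.066 = 0.361.
P(Sensor=S1, Reading=alarm) − P(Sensor=S1)P(Reading=alarm) = 0.096 − 0.198×0.361 = 0.02452.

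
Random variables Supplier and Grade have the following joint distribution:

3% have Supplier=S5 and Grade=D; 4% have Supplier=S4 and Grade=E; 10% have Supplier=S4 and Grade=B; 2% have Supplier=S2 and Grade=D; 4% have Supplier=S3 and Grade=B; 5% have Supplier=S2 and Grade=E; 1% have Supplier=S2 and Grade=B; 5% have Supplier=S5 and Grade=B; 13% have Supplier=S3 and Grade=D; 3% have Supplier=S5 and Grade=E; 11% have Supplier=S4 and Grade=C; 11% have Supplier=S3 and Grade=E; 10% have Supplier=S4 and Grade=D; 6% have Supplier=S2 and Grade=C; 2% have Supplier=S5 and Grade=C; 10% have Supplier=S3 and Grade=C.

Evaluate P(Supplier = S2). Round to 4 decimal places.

0.1400

P(Supplier=S2) = 0.01 + 0.06 + 0.02 + 0.05 = 0.14.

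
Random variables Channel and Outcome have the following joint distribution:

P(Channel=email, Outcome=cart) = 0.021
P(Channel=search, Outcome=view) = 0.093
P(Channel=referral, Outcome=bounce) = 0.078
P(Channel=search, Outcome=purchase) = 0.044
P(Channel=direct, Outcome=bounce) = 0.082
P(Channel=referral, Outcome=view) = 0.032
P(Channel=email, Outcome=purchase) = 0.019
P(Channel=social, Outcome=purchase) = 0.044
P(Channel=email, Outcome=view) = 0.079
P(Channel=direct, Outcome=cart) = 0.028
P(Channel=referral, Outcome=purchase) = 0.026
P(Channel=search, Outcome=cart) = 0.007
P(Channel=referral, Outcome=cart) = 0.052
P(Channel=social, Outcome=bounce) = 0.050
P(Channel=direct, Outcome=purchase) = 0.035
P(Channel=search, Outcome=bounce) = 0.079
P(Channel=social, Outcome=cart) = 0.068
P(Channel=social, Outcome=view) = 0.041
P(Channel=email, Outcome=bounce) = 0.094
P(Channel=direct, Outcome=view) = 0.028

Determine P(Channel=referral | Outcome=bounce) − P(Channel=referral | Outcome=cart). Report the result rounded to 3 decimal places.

P(Outcome=bounce) = 0.094 + 0.079 + 0.050 + 0.082 + 0.078 = 0.383; P(Channel=referral | Outcome=bounce) = 0.078/0.383 = 0.2037.
P(Outcome=cart) = 0.021 + 0.007 + 0.068 + 0.028 + 0.052 = 0.176; P(Channel=referral | Outcome=cart) = 0.052/0.176 = 0.2955.
Difference = -0.092.

-0.092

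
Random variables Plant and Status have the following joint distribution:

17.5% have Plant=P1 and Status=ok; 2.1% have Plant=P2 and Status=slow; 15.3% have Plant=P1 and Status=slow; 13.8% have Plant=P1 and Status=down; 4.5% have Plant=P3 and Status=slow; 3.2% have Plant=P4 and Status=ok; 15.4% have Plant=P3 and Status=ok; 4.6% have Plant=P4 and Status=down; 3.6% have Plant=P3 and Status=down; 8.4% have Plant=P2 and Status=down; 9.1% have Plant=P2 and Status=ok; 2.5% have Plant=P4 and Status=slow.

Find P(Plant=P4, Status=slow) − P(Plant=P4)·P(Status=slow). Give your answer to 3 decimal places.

P(Plant=P4) = 0.032 + 0.025 + 0.046 = 0.103.
P(Status=slow) = 0.153 + 0.021 + 0.045 + 0.025 = 0.244.
P(Plant=P4, Status=slow) − P(Plant=P4)P(Status=slow) = 0.025 − 0.103×0.244 = -0.000.

-0.000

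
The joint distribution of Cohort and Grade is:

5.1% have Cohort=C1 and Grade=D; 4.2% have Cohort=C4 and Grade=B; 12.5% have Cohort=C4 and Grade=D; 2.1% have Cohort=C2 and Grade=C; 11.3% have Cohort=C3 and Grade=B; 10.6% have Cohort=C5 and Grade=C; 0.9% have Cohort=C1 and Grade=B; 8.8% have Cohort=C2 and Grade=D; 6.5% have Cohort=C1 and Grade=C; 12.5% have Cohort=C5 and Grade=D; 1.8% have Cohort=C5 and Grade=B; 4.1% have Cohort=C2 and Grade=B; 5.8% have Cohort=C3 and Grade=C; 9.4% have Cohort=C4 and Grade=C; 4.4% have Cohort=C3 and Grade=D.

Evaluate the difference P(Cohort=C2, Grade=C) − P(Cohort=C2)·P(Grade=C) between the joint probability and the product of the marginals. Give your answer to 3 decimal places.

-0.031

P(Cohort=C2) = 0.041 + 0.021 + 0.088 = 0.150.
P(Grade=C) = 0.065 + 0.021 + 0.058 + 0.094 + 0.106 = 0.344.
P(Cohort=C2, Grade=C) − P(Cohort=C2)P(Grade=C) = 0.021 − 0.150×0.344 = -0.031.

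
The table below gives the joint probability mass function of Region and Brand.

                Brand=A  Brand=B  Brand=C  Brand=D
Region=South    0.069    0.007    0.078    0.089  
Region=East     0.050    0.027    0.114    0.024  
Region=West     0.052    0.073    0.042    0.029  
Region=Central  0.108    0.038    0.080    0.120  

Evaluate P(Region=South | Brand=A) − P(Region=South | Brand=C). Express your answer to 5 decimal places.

-0.00110

P(Brand=A) = 0.069 + 0.050 + 0.052 + 0.108 = 0.279; P(Region=South | Brand=A) = 0.069/0.279 = 0.247312.
P(Brand=C) = 0.078 + 0.114 + 0.042 + 0.080 = 0.314; P(Region=South | Brand=C) = 0.078/0.314 = 0.248408.
Difference = -0.00110.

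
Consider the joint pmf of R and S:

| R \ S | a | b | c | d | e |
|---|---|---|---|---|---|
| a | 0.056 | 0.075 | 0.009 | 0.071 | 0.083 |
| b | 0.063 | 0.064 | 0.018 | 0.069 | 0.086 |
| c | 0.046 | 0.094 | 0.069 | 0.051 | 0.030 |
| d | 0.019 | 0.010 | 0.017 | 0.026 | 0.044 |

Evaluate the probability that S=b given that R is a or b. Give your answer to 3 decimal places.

P(R=a) = 0.056 + 0.075 + 0.009 + 0.071 + 0.083 = 0.294.
P(R=b) = 0.063 + 0.064 + 0.018 + 0.069 + 0.086 = 0.300.
P(R ∈ {a, b}) = 0.294 + 0.300 = 0.594; P(S=b, R ∈ {a, b}) = 0.075 + 0.064 = 0.139.
P(S=b | R ∈ {a, b}) = 0.139/0.594 = 0.234.

0.234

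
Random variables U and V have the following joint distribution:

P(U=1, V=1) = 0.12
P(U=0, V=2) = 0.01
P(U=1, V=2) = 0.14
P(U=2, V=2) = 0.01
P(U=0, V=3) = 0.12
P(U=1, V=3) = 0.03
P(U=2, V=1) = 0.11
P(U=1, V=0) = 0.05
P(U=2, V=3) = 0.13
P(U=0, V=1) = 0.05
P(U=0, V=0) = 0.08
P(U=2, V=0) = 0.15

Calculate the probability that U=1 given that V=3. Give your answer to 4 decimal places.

0.1071

P(V=3) = 0.12 + 0.03 + 0.13 = 0.28.
P(U=1 | V=3) = 0.03/0.28 = 0.1071.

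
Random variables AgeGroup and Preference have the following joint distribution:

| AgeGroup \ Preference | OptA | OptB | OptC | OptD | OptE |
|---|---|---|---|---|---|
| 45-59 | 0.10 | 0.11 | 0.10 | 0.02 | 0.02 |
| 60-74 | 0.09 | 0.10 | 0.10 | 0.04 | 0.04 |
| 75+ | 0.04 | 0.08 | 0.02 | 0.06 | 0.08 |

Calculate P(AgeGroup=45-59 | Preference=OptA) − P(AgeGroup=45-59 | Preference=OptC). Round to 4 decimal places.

-0.0198

P(Preference=OptA) = 0.10 + 0.09 + 0.04 = 0.23; P(AgeGroup=45-59 | Preference=OptA) = 0.10/0.23 = 0.43478.
P(Preference=OptC) = 0.10 + 0.10 + 0.02 = 0.22; P(AgeGroup=45-59 | Preference=OptC) = 0.10/0.22 = 0.45455.
Difference = -0.0198.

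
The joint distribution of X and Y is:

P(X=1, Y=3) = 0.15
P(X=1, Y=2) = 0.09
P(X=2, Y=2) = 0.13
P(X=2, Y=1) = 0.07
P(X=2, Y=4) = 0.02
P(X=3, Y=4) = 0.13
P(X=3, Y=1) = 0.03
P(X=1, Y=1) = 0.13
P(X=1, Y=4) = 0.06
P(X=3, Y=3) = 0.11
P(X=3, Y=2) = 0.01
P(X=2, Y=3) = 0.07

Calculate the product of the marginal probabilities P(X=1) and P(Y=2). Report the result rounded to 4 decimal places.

0.0989

P(X=1) = 0.13 + 0.09 + 0.15 + 0.06 = 0.43.
P(Y=2) = 0.09 + 0.13 + 0.01 = 0.23.
Product: 0.43 × 0.23 = 0.0989.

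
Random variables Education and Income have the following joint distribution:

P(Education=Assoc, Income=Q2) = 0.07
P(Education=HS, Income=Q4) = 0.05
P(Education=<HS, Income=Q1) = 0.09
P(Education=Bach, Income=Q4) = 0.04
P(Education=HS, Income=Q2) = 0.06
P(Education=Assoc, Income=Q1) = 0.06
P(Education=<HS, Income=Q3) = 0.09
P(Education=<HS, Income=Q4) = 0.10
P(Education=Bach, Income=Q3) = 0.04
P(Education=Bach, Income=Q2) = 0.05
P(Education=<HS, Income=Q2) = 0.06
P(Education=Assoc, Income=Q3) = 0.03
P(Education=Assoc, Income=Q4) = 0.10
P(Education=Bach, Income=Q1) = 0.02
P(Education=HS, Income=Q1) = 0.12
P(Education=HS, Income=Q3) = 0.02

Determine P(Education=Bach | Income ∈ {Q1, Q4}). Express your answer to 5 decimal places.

P(Income=Q1) = 0.09 + 0.12 + 0.06 + 0.02 = 0.29.
P(Income=Q4) = 0.10 + 0.05 + 0.10 + 0.04 = 0.29.
P(Income ∈ {Q1, Q4}) = 0.29 + 0.29 = 0.58; P(Education=Bach, Income ∈ {Q1, Q4}) = 0.02 + 0.04 = 0.06.
P(Education=Bach | Income ∈ {Q1, Q4}) = 0.06/0.58 = 0.10345.

0.10345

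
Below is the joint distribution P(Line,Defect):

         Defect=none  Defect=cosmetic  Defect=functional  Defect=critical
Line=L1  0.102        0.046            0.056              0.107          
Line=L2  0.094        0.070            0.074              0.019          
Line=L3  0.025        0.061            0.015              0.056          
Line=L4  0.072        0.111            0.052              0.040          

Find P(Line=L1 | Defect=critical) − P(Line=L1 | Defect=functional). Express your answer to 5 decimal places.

P(Defect=critical) = 0.107 + 0.019 + 0.056 + 0.040 = 0.222; P(Line=L1 | Defect=critical) = 0.107/0.222 = 0.481982.
P(Defect=functional) = 0.056 + 0.074 + 0.015 + 0.052 = 0.197; P(Line=L1 | Defect=functional) = 0.056/0.197 = 0.284264.
Difference = 0.19772.

0.19772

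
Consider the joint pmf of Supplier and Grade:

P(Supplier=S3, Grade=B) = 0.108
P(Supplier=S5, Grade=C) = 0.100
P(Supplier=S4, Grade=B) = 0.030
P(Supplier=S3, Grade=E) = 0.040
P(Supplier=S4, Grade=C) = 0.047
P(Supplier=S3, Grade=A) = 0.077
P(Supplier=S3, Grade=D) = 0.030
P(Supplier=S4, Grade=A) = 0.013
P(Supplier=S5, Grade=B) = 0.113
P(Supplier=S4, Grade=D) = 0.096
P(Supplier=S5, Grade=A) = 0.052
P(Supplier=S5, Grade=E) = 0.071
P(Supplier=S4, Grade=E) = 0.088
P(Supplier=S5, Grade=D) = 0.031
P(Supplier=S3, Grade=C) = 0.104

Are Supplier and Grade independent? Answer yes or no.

no

P(Supplier=S4) = 0.274 and P(Grade=D) = 0.157, so their product is 0.04302, but P(Supplier=S4, Grade=D) = 0.096. Since these differ, Supplier and Grade are not independent.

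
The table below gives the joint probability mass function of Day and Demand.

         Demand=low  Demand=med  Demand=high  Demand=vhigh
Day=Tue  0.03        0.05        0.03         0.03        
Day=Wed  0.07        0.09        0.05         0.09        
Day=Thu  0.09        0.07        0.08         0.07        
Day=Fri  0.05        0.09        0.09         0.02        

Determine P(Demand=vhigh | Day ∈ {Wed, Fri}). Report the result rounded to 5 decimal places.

P(Day=Wed) = 0.07 + 0.09 + 0.05 + 0.09 = 0.30.
P(Day=Fri) = 0.05 + 0.09 + 0.09 + 0.02 = 0.25.
P(Day ∈ {Wed, Fri}) = 0.30 + 0.25 = 0.55; P(Demand=vhigh, Day ∈ {Wed, Fri}) = 0.09 + 0.02 = 0.11.
P(Demand=vhigh | Day ∈ {Wed, Fri}) = 0.11/0.55 = 0.20000.

0.20000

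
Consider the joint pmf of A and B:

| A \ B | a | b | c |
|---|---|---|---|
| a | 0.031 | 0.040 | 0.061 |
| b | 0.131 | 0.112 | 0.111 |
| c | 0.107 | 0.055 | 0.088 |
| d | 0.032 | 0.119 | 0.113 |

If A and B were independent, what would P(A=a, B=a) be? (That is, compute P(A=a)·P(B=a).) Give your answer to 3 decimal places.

0.040

P(A=a) = 0.031 + 0.040 + 0.061 = 0.132.
P(B=a) = 0.031 + 0.131 + 0.107 + 0.032 = 0.301.
Product: 0.132 × 0.301 = 0.040.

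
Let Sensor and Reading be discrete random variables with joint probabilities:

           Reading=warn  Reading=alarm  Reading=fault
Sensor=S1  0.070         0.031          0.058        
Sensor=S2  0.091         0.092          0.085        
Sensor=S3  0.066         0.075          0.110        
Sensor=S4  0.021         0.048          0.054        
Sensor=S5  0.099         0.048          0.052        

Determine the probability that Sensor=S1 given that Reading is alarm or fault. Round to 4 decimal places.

P(Reading=alarm) = 0.031 + 0.092 + 0.075 + 0.048 + 0.048 = 0.294.
P(Reading=fault) = 0.058 + 0.085 + 0.110 + 0.054 + 0.052 = 0.359.
P(Reading ∈ {alarm, fault}) = 0.294 + 0.359 = 0.653; P(Sensor=S1, Reading ∈ {alarm, fault}) = 0.031 + 0.058 = 0.089.
P(Sensor=S1 | Reading ∈ {alarm, fault}) = 0.089/0.653 = 0.1363.

0.1363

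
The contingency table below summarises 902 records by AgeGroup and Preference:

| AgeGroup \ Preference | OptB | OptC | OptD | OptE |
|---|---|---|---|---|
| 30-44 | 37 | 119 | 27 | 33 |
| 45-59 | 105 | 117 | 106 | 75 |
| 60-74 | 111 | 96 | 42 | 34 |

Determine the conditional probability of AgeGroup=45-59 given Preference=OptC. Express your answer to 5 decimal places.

Total with Preference=OptC: 119 + 117 + 96 = 332.
P(AgeGroup=45-59 | Preference=OptC) = 117/332 = 0.35241.

0.35241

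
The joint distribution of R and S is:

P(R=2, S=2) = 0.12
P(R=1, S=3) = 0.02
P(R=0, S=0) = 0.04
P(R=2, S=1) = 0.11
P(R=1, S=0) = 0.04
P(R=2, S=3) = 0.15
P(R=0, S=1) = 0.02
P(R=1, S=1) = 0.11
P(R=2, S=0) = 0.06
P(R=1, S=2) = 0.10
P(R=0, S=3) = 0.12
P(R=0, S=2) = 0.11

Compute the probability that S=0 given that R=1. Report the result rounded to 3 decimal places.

P(R=1) = 0.04 + 0.11 + 0.10 + 0.02 = 0.27.
P(S=0 | R=1) = 0.04/0.27 = 0.148.

0.148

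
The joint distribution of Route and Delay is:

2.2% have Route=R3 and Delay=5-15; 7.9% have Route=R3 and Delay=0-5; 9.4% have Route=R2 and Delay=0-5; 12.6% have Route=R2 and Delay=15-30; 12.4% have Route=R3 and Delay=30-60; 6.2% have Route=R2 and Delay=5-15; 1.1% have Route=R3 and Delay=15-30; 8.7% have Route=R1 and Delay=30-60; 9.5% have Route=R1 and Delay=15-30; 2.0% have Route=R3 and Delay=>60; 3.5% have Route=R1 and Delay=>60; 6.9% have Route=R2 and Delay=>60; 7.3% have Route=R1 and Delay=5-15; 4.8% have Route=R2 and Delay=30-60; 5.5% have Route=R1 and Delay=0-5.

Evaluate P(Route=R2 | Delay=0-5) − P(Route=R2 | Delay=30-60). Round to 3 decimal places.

P(Delay=0-5) = 0.055 + 0.094 + 0.079 = 0.228; P(Route=R2 | Delay=0-5) = 0.094/0.228 = 0.4123.
P(Delay=30-60) = 0.087 + 0.048 + 0.124 = 0.259; P(Route=R2 | Delay=30-60) = 0.048/0.259 = 0.1853.
Difference = 0.227.

0.227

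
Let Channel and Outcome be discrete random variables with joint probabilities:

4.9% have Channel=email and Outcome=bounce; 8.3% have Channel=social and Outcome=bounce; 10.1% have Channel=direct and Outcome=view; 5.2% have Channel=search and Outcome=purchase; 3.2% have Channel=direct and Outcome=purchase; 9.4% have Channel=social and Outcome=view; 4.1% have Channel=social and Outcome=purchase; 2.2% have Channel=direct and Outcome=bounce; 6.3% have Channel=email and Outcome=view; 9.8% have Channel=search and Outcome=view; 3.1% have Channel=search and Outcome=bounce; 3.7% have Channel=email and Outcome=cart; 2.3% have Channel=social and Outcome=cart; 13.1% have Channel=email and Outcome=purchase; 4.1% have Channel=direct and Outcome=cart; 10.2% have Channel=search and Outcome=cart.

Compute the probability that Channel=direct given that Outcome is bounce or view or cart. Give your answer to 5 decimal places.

P(Outcome=bounce) = 0.049 + 0.031 + 0.083 + 0.022 = 0.185.
P(Outcome=view) = 0.063 + 0.098 + 0.094 + 0.101 = 0.356.
P(Outcome=cart) = 0.037 + 0.102 + 0.023 + 0.041 = 0.203.
P(Outcome ∈ {bounce, view, cart}) = 0.185 + 0.356 + 0.203 = 0.744; P(Channel=direct, Outcome ∈ {bounce, view, cart}) = 0.022 + 0.101 + 0.041 = 0.164.
P(Channel=direct | Outcome ∈ {bounce, view, cart}) = 0.164/0.744 = 0.22043.

0.22043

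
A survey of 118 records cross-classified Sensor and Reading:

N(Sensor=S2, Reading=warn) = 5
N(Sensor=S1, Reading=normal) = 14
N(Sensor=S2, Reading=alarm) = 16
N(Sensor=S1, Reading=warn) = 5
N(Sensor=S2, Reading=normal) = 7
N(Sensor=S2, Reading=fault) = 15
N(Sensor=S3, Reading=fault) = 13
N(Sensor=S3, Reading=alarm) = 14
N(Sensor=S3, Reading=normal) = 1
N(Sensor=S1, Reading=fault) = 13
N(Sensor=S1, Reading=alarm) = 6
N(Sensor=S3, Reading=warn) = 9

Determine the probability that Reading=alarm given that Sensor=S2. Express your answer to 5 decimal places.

Total with Sensor=S2: 7 + 5 + 16 + 15 = 43.
P(Reading=alarm | Sensor=S2) = 16/43 = 0.37209.

0.37209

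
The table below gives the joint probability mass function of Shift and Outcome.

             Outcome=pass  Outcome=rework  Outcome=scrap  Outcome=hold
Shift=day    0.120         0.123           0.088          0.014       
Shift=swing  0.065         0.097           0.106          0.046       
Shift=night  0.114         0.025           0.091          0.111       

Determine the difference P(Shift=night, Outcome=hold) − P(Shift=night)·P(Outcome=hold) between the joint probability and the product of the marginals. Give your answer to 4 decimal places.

0.0527

P(Shift=night) = 0.114 + 0.025 + 0.091 + 0.111 = 0.341.
P(Outcome=hold) = 0.014 + 0.046 + 0.111 = 0.171.
P(Shift=night, Outcome=hold) − P(Shift=night)P(Outcome=hold) = 0.111 − 0.341×0.171 = 0.0527.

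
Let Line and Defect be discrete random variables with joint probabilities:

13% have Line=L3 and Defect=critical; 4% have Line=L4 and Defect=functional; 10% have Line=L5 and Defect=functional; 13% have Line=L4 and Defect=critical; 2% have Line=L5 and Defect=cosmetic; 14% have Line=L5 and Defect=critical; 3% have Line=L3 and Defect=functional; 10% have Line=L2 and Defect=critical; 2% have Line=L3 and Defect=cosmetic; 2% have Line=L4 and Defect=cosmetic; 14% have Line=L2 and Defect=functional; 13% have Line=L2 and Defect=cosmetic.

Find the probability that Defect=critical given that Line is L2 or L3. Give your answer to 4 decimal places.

P(Line=L2) = 0.13 + 0.14 + 0.10 = 0.37.
P(Line=L3) = 0.02 + 0.03 + 0.13 = 0.18.
P(Line ∈ {L2, L3}) = 0.37 + 0.18 = 0.55; P(Defect=critical, Line ∈ {L2, L3}) = 0.10 + 0.13 = 0.23.
P(Defect=critical | Line ∈ {L2, L3}) = 0.23/0.55 = 0.4182.

0.4182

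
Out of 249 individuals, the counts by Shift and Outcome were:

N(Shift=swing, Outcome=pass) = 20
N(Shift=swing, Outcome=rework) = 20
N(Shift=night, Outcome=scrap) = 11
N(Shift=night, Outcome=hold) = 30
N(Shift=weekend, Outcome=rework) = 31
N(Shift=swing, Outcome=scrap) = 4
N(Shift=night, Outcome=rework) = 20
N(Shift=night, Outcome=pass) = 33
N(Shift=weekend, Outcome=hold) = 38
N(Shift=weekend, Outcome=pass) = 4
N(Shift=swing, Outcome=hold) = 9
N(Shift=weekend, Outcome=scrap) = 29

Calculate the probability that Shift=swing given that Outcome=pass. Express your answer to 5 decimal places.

0.35088

Total with Outcome=pass: 20 + 33 + 4 = 57.
P(Shift=swing | Outcome=pass) = 20/57 = 0.35088.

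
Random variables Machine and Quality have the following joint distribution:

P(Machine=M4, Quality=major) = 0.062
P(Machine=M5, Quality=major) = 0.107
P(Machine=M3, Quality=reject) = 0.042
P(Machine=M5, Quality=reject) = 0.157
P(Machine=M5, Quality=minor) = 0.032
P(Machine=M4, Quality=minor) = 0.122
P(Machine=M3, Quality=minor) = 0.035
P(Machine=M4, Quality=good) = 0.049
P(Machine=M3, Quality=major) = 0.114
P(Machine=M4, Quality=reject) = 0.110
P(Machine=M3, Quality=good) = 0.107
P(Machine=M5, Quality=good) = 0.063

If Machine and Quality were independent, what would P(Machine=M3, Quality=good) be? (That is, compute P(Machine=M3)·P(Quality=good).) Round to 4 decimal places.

P(Machine=M3) = 0.107 + 0.035 + 0.114 + 0.042 = 0.298.
P(Quality=good) = 0.107 + 0.049 + 0.063 = 0.219.
Product: 0.298 × 0.219 = 0.0653.

0.0653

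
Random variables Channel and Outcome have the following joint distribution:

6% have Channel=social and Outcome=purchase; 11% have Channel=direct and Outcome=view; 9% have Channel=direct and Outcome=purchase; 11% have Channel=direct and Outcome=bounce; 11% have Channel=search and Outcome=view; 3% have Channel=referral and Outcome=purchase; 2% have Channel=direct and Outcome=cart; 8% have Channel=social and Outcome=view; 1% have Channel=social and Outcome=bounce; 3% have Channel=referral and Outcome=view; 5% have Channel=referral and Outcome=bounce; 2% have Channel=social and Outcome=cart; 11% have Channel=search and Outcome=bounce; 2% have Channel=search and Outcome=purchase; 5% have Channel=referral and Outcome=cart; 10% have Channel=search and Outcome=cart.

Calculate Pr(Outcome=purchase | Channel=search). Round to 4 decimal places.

P(Channel=search) = 0.11 + 0.11 + 0.10 + 0.02 = 0.34.
P(Outcome=purchase | Channel=search) = 0.02/0.34 = 0.0588.

0.0588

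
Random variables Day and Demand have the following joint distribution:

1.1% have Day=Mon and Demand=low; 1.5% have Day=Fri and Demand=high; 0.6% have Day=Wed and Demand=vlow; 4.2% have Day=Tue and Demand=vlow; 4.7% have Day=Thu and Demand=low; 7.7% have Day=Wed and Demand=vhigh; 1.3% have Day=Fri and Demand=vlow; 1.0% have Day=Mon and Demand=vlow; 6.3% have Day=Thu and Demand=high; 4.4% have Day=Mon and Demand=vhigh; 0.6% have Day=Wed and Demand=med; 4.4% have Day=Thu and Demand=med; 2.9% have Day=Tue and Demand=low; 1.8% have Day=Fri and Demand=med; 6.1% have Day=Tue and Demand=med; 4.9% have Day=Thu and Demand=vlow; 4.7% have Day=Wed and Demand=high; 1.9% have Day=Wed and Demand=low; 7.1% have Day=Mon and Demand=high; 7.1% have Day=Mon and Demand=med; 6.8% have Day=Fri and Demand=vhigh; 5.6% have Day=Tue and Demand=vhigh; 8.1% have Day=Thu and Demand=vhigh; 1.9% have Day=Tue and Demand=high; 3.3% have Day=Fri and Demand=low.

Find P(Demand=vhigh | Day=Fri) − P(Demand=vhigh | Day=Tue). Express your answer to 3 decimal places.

P(Day=Fri) = 0.013 + 0.033 + 0.018 + 0.015 + 0.068 = 0.147; P(Demand=vhigh | Day=Fri) = 0.068/0.147 = 0.4626.
P(Day=Tue) = 0.042 + 0.029 + 0.061 + 0.019 + 0.056 = 0.207; P(Demand=vhigh | Day=Tue) = 0.056/0.207 = 0.2705.
Difference = 0.192.

0.192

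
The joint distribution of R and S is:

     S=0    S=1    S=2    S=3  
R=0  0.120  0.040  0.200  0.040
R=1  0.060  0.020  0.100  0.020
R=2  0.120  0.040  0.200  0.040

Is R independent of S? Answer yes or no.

yes

Every cell satisfies P(R,S) = P(R)·P(S). For instance P(R=0) = 0.400, P(S=2) = 0.500, and 0.400×0.500 = 0.200 matches the joint entry. So R and S are independent.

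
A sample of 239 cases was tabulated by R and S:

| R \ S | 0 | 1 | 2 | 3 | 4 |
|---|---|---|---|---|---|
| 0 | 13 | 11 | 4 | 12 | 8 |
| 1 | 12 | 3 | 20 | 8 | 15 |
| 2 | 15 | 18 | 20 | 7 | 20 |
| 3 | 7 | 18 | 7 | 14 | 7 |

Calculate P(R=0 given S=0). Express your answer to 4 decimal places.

Total with S=0: 13 + 12 + 15 + 7 = 47.
P(R=0 | S=0) = 13/47 = 0.2766.

0.2766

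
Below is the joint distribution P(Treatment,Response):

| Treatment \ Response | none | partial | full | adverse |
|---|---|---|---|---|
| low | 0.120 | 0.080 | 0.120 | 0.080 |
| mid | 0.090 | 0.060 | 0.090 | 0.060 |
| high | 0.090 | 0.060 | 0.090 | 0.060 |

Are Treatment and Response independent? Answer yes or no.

yes

Every cell satisfies P(Treatment,Response) = P(Treatment)·P(Response). For instance P(Treatment=high) = 0.300, P(Response=partial) = 0.200, and 0.300×0.200 = 0.060 matches the joint entry. So Treatment and Response are independent.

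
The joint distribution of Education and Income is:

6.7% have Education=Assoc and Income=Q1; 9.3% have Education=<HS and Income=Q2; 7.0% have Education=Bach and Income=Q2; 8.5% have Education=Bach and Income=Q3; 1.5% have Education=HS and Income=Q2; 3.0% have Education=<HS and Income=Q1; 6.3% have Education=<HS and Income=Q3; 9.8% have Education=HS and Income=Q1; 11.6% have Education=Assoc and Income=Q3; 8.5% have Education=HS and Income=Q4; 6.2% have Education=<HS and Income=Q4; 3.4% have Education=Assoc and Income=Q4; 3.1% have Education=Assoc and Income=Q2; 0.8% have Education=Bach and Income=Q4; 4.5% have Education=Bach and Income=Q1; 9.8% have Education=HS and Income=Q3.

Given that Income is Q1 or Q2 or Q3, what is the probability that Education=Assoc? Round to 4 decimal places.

0.2639

P(Income=Q1) = 0.030 + 0.098 + 0.067 + 0.045 = 0.240.
P(Income=Q2) = 0.093 + 0.015 + 0.031 + 0.070 = 0.209.
P(Income=Q3) = 0.063 + 0.098 + 0.116 + 0.085 = 0.362.
P(Income ∈ {Q1, Q2, Q3}) = 0.240 + 0.209 + 0.362 = 0.811; P(Education=Assoc, Income ∈ {Q1, Q2, Q3}) = 0.067 + 0.031 + 0.116 = 0.214.
P(Education=Assoc | Income ∈ {Q1, Q2, Q3}) = 0.214/0.811 = 0.2639.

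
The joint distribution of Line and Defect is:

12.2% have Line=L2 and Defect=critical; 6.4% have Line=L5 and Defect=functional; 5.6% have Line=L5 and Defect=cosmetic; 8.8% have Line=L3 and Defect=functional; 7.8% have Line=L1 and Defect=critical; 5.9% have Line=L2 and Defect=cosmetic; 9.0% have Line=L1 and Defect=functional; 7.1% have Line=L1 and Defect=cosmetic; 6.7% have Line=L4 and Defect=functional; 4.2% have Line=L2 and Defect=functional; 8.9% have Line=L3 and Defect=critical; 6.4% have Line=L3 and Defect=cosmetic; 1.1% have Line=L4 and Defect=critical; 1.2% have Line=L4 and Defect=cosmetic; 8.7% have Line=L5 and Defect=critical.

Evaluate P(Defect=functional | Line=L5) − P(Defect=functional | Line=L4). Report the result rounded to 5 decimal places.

P(Line=L5) = 0.056 + 0.064 + 0.087 = 0.207; P(Defect=functional | Line=L5) = 0.064/0.207 = 0.309179.
P(Line=L4) = 0.012 + 0.067 + 0.011 = 0.090; P(Defect=functional | Line=L4) = 0.067/0.090 = 0.744444.
Difference = -0.43527.

-0.43527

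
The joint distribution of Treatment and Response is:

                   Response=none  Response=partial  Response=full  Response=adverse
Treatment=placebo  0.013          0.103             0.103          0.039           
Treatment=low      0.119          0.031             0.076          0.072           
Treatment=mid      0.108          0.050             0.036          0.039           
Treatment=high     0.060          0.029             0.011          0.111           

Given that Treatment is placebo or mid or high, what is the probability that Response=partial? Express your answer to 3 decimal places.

P(Treatment=placebo) = 0.013 + 0.103 + 0.103 + 0.039 = 0.258.
P(Treatment=mid) = 0.108 + 0.050 + 0.036 + 0.039 = 0.233.
P(Treatment=high) = 0.060 + 0.029 + 0.011 + 0.111 = 0.211.
P(Treatment ∈ {placebo, mid, high}) = 0.258 + 0.233 + 0.211 = 0.702; P(Response=partial, Treatment ∈ {placebo, mid, high}) = 0.103 + 0.050 + 0.029 = 0.182.
P(Response=partial | Treatment ∈ {placebo, mid, high}) = 0.182/0.702 = 0.259.

0.259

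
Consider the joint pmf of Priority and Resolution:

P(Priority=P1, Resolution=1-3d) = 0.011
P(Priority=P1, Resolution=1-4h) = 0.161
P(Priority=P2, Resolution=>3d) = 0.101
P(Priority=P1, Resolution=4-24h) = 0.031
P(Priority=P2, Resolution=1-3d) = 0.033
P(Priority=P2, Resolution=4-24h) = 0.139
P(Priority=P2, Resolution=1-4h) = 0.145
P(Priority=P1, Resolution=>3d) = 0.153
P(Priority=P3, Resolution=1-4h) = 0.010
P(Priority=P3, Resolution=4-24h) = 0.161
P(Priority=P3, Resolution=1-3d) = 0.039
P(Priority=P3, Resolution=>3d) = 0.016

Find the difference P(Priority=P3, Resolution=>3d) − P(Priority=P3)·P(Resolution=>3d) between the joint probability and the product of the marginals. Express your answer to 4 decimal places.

P(Priority=P3) = 0.010 + 0.161 + 0.039 + 0.016 = 0.226.
P(Resolution=>3d) = 0.153 + 0.101 + 0.016 = 0.270.
P(Priority=P3, Resolution=>3d) − P(Priority=P3)P(Resolution=>3d) = 0.016 − 0.226×0.270 = -0.0450.

-0.0450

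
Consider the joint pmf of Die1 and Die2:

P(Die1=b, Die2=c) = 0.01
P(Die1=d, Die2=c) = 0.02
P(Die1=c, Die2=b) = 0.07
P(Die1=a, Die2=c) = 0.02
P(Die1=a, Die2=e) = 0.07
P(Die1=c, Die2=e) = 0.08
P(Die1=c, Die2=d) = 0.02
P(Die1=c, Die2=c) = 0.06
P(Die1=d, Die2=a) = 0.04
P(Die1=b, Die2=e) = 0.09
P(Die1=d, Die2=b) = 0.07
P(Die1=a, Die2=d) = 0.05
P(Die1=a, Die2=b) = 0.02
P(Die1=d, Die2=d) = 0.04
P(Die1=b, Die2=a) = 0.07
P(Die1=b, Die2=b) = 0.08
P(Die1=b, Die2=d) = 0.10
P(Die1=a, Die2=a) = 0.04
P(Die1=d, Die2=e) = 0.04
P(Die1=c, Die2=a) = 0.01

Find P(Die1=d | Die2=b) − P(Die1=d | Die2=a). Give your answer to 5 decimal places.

0.04167

P(Die2=b) = 0.02 + 0.08 + 0.07 + 0.07 = 0.24; P(Die1=d | Die2=b) = 0.07/0.24 = 0.291667.
P(Die2=a) = 0.04 + 0.07 + 0.01 + 0.04 = 0.16; P(Die1=d | Die2=a) = 0.04/0.16 = 0.250000.
Difference = 0.04167.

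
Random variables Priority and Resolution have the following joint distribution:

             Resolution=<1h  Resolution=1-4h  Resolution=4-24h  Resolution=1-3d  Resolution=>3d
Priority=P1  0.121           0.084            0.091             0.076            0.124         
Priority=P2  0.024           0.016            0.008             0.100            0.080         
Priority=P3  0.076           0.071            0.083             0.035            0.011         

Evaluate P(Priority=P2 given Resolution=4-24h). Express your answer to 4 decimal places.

0.0440

P(Resolution=4-24h) = 0.091 + 0.008 + 0.083 = 0.182.
P(Priority=P2 | Resolution=4-24h) = 0.008/0.182 = 0.0440.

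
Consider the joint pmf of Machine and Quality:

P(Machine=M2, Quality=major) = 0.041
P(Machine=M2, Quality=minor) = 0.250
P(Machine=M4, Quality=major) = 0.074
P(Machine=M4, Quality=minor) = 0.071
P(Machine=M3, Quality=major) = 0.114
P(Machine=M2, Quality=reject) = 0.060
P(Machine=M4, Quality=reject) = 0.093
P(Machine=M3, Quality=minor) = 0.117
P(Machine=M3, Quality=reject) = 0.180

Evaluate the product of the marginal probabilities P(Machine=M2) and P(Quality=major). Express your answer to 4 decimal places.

P(Machine=M2) = 0.250 + 0.041 + 0.060 = 0.351.
P(Quality=major) = 0.041 + 0.114 + 0.074 = 0.229.
Product: 0.351 × 0.229 = 0.0804.

0.0804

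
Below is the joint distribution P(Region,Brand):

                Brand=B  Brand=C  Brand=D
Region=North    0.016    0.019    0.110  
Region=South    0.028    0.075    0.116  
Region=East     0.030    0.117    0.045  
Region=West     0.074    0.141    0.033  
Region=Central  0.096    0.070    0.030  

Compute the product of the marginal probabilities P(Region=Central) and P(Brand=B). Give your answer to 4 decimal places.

0.0478

P(Region=Central) = 0.096 + 0.070 + 0.030 = 0.196.
P(Brand=B) = 0.016 + 0.028 + 0.030 + 0.074 + 0.096 = 0.244.
Product: 0.196 × 0.244 = 0.0478.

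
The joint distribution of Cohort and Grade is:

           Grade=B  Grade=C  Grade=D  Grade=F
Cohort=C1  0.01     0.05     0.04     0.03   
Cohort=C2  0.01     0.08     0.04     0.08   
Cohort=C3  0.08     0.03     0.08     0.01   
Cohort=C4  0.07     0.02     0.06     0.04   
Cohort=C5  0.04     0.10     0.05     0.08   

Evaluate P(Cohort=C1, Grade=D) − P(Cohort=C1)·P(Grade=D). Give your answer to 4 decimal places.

P(Cohort=C1) = 0.01 + 0.05 + 0.04 + 0.03 = 0.13.
P(Grade=D) = 0.04 + 0.04 + 0.08 + 0.06 + 0.05 = 0.27.
P(Cohort=C1, Grade=D) − P(Cohort=C1)P(Grade=D) = 0.04 − 0.13×0.27 = 0.0049.

0.0049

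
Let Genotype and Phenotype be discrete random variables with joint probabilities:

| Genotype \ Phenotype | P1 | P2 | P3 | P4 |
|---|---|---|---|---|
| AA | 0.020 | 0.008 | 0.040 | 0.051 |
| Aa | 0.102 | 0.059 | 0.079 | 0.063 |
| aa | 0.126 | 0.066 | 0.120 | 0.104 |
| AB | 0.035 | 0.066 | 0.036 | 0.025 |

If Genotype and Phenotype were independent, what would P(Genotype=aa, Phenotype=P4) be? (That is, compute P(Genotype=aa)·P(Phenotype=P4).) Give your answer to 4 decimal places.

0.1011

P(Genotype=aa) = 0.126 + 0.066 + 0.120 + 0.104 = 0.416.
P(Phenotype=P4) = 0.051 + 0.063 + 0.104 + 0.025 = 0.243.
Product: 0.416 × 0.243 = 0.1011.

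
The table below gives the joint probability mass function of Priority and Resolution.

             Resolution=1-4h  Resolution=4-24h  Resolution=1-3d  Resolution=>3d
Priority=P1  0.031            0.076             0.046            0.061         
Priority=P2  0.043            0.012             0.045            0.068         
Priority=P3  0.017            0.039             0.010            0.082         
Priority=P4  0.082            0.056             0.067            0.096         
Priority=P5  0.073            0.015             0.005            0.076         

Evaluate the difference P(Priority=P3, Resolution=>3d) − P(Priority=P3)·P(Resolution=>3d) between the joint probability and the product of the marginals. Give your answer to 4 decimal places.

P(Priority=P3) = 0.017 + 0.039 + 0.010 + 0.082 = 0.148.
P(Resolution=>3d) = 0.061 + 0.068 + 0.082 + 0.096 + 0.076 = 0.383.
P(Priority=P3, Resolution=>3d) − P(Priority=P3)P(Resolution=>3d) = 0.082 − 0.148×0.383 = 0.0253.

0.0253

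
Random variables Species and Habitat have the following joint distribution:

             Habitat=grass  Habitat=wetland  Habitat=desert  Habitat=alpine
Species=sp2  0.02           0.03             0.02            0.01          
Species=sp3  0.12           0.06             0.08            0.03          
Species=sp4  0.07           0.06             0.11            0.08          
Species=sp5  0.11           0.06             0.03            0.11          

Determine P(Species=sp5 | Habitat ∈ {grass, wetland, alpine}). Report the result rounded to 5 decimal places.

P(Habitat=grass) = 0.02 + 0.12 + 0.07 + 0.11 = 0.32.
P(Habitat=wetland) = 0.03 + 0.06 + 0.06 + 0.06 = 0.21.
P(Habitat=alpine) = 0.01 + 0.03 + 0.08 + 0.11 = 0.23.
P(Habitat ∈ {grass, wetland, alpine}) = 0.32 + 0.21 + 0.23 = 0.76; P(Species=sp5, Habitat ∈ {grass, wetland, alpine}) = 0.11 + 0.06 + 0.11 = 0.28.
P(Species=sp5 | Habitat ∈ {grass, wetland, alpine}) = 0.28/0.76 = 0.36842.

0.36842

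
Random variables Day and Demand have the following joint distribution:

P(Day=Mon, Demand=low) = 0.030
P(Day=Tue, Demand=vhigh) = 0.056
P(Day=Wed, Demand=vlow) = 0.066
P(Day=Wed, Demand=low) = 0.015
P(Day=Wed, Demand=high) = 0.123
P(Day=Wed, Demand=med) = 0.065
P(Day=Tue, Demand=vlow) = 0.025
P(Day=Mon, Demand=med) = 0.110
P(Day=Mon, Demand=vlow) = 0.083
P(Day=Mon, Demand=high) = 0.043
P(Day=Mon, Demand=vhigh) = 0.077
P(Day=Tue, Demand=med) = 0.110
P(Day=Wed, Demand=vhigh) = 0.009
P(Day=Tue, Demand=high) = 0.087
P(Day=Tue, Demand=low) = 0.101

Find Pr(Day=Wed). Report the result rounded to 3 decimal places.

0.278

P(Day=Wed) = 0.066 + 0.015 + 0.065 + 0.123 + 0.009 = 0.278.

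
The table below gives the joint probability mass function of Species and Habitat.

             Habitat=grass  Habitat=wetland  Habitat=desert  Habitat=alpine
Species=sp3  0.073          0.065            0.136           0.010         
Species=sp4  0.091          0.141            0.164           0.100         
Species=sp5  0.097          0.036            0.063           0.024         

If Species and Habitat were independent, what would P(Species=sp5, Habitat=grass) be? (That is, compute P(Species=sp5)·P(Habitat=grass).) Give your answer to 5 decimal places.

P(Species=sp5) = 0.097 + 0.036 + 0.063 + 0.024 = 0.220.
P(Habitat=grass) = 0.073 + 0.091 + 0.097 = 0.261.
Product: 0.220 × 0.261 = 0.05742.

0.05742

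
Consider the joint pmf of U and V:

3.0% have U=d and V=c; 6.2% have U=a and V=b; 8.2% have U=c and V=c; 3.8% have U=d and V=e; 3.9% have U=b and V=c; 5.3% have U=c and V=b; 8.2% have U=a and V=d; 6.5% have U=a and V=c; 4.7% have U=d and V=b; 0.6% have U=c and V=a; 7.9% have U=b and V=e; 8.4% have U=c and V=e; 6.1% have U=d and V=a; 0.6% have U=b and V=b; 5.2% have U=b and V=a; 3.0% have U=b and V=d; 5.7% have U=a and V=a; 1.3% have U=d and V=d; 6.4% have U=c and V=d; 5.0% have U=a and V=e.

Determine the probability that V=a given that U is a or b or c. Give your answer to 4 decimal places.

P(U=a) = 0.057 + 0.062 + 0.065 + 0.082 + 0.050 = 0.316.
P(U=b) = 0.052 + 0.006 + 0.039 + 0.030 + 0.079 = 0.206.
P(U=c) = 0.006 + 0.053 + 0.082 + 0.064 + 0.084 = 0.289.
P(U ∈ {a, b, c}) = 0.316 + 0.206 + 0.289 = 0.811; P(V=a, U ∈ {a, b, c}) = 0.057 + 0.052 + 0.006 = 0.115.
P(V=a | U ∈ {a, b, c}) = 0.115/0.811 = 0.1418.

0.1418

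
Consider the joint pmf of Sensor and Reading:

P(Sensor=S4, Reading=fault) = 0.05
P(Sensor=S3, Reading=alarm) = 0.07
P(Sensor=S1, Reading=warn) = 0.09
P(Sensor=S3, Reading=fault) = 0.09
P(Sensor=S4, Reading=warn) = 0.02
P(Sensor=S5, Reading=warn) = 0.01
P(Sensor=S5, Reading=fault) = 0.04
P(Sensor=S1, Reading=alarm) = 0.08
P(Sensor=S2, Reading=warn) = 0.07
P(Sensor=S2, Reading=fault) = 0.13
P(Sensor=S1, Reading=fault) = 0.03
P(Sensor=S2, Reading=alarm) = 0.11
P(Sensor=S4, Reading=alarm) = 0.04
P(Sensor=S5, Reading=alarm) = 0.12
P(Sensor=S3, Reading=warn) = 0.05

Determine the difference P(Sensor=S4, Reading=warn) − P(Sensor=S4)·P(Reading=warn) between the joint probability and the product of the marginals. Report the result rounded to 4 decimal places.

P(Sensor=S4) = 0.02 + 0.04 + 0.05 = 0.11.
P(Reading=warn) = 0.09 + 0.07 + 0.05 + 0.02 + 0.01 = 0.24.
P(Sensor=S4, Reading=warn) − P(Sensor=S4)P(Reading=warn) = 0.02 − 0.11×0.24 = -0.0064.

-0.0064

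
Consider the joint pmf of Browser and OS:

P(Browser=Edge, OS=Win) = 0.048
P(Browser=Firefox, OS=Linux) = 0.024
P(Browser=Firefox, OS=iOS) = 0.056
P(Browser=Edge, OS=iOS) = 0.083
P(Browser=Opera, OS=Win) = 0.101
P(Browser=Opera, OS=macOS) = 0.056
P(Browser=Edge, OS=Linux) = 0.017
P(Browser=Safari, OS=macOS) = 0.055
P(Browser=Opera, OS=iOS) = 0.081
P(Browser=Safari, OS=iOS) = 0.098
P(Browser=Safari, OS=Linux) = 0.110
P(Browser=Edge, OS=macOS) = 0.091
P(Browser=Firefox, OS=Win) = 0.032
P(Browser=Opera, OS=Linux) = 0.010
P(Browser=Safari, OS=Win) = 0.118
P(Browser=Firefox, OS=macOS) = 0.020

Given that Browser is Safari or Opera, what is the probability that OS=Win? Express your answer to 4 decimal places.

P(Browser=Safari) = 0.118 + 0.055 + 0.110 + 0.098 = 0.381.
P(Browser=Opera) = 0.101 + 0.056 + 0.010 + 0.081 = 0.248.
P(Browser ∈ {Safari, Opera}) = 0.381 + 0.248 = 0.629; P(OS=Win, Browser ∈ {Safari, Opera}) = 0.118 + 0.101 = 0.219.
P(OS=Win | Browser ∈ {Safari, Opera}) = 0.219/0.629 = 0.3482.

0.3482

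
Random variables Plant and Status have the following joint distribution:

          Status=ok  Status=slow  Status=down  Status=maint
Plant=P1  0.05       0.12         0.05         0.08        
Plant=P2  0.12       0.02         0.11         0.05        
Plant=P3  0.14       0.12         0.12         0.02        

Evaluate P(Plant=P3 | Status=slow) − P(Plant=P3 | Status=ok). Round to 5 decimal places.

P(Status=slow) = 0.12 + 0.02 + 0.12 = 0.26; P(Plant=P3 | Status=slow) = 0.12/0.26 = 0.461538.
P(Status=ok) = 0.05 + 0.12 + 0.14 = 0.31; P(Plant=P3 | Status=ok) = 0.14/0.31 = 0.451613.
Difference = 0.00993.

0.00993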